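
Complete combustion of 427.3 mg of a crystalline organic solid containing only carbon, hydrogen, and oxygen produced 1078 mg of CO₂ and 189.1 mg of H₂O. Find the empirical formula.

C7H6O2

mol C = 1.078 g CO₂ ÷ 44.009 g/mol = 0.024495 mol
mol H = 2 × 0.1891 g H₂O ÷ 18.015 g/mol = 0.020994 mol
mass O = 0.4273 − (0.29421 + 0.021162) = 0.11193 g → mol O = 0.11193 ÷ 15.999 = 0.0069960 mol
Divide by the smallest (0.0069960 mol): C 3.501, H 3.001, O 1.000
Multiplying each by 2 gives whole numbers: C 7.00, H 6.00, O 2.00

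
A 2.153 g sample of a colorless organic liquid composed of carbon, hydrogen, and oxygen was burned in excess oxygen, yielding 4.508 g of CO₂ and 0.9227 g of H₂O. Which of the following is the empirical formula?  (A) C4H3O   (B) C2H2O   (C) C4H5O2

(B) C2H2O

mol C = 4.508 g CO₂ ÷ 44.009 g/mol = 0.10243 mol
mol H = 2 × 0.9227 g H₂O ÷ 18.015 g/mol = 0.10244 mol
mass O = 2.153 − (1.2303 + 0.10326) = 0.81941 g → mol O = 0.81941 ÷ 15.999 = 0.051217 mol
Divide by the smallest (0.051217 mol): C 2.000, H 2.000, O 1.000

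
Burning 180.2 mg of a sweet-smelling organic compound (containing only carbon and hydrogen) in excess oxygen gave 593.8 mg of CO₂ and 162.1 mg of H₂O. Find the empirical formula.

mol C = 0.5938 g CO₂ ÷ 44.009 g/mol = 0.013493 mol
mol H = 2 × 0.1621 g H₂O ÷ 18.015 g/mol = 0.017996 mol
Divide by the smallest (0.013493 mol): C 1.000, H 1.334
Multiplying each by 3 gives whole numbers: C 3.00, H 4.00

C3H4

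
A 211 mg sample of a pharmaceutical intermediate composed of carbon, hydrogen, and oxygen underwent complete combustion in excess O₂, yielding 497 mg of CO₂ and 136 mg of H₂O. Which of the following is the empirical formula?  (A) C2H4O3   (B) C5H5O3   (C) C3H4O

(C) C3H4O

mol C = 0.497 g CO₂ ÷ 44.009 g/mol = 0.01129 mol
mol H = 2 × 0.136 g H₂O ÷ 18.015 g/mol = 0.01510 mol
mass O = 0.211 − (0.1356 + 0.01522) = 0.06014 g → mol O = 0.06014 ÷ 15.999 = 0.003759 mol
Divide by the smallest (0.003759 mol): C 3.004, H 4.017, O 1.000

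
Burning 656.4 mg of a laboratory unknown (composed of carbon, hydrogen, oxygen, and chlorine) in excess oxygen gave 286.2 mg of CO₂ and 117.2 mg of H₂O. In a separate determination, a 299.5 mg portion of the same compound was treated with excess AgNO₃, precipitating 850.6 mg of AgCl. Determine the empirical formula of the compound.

mol C = 0.2862 g CO₂ ÷ 44.009 g/mol = 0.0065032 mol
mol H = 2 × 0.1172 g H₂O ÷ 18.015 g/mol = 0.013011 mol
From the AgCl data: mol Cl per gram of compound = (0.8506 ÷ 143.318) ÷ 0.2995 = 0.019817 mol/g, so in the 0.6564 g combustion sample mol Cl = 0.013008 mol
mass O = 0.6564 − (0.078110 + 0.013115 + 0.46112) = 0.10406 g → mol O = 0.10406 ÷ 15.999 = 0.0065039 mol
Divide by the smallest (0.0065032 mol): C 1.000, H 2.001, Cl 2.000, O 1.000

CH2Cl2O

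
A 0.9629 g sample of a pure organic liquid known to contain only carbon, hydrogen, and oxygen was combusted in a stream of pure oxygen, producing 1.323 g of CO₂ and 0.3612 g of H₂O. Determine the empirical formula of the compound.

mol C = 1.323 g CO₂ ÷ 44.009 g/mol = 0.030062 mol
mol H = 2 × 0.3612 g H₂O ÷ 18.015 g/mol = 0.040100 mol
mass O = 0.9629 − (0.36108 + 0.040421) = 0.56140 g → mol O = 0.56140 ÷ 15.999 = 0.035090 mol
Divide by the smallest (0.030062 mol): C 1.000, H 1.334, O 1.167
Multiplying each by 6 gives whole numbers: C 6.00, H 8.00, O 7.00

C6H8O7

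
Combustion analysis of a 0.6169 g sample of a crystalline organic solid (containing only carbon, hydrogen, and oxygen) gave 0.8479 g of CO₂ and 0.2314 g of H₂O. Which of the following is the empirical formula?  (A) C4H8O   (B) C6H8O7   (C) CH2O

mol C = 0.8479 g CO₂ ÷ 44.009 g/mol = 0.019267 mol
mol H = 2 × 0.2314 g H₂O ÷ 18.015 g/mol = 0.025690 mol
mass O = 0.6169 − (0.23141 + 0.025895) = 0.35959 g → mol O = 0.35959 ÷ 15.999 = 0.022476 mol
Divide by the smallest (0.019267 mol): C 1.000, H 1.333, O 1.167
Multiplying each by 6 gives whole numbers: C 6.00, H 8.00, O 7.00

(B) C6H8O7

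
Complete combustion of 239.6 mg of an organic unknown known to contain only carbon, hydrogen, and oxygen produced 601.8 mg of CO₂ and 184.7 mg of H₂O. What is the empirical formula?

mol C = 0.6018 g CO₂ ÷ 44.009 g/mol = 0.013674 mol
mol H = 2 × 0.1847 g H₂O ÷ 18.015 g/mol = 0.020505 mol
mass O = 0.2396 − (0.16424 + 0.020669) = 0.054687 g → mol O = 0.054687 ÷ 15.999 = 0.0034181 mol
Divide by the smallest (0.0034181 mol): C 4.001, H 5.999, O 1.000

C4H6O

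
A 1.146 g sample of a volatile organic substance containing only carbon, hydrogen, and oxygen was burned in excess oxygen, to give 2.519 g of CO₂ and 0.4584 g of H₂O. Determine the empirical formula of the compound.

mol C = 2.519 g CO₂ ÷ 44.009 g/mol = 0.057238 mol
mol H = 2 × 0.4584 g H₂O ÷ 18.015 g/mol = 0.050891 mol
mass O = 1.146 − (0.68749 + 0.051298) = 0.40721 g → mol O = 0.40721 ÷ 15.999 = 0.025452 mol
Divide by the smallest (0.025452 mol): C 2.249, H 1.999, O 1.000
Multiplying each by 4 gives whole numbers: C 9.00, H 8.00, O 4.00

C9H8O4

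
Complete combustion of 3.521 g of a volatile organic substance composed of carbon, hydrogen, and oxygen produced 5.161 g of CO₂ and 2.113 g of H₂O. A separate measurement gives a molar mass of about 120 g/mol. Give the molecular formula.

C4H8O4

mol C = 5.161 g CO₂ ÷ 44.009 g/mol = 0.11727 mol
mol H = 2 × 2.113 g H₂O ÷ 18.015 g/mol = 0.23458 mol
mass O = 3.521 − (1.4085 + 0.23646) = 1.8760 g → mol O = 1.8760 ÷ 15.999 = 0.11726 mol
Divide by the smallest (0.11726 mol): C 1.000, H 2.001, O 1.000
Empirical formula: CH2O
Empirical-formula mass = 30.03 g/mol; 120 ÷ 30.03 ≈ 4, so the molecular formula is C4H8O4.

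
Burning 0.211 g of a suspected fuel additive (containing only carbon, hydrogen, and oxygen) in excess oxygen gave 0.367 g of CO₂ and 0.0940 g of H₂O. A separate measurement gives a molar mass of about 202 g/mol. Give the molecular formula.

mol C = 0.367 g CO₂ ÷ 44.009 g/mol = 0.008339 mol
mol H = 2 × 0.0940 g H₂O ÷ 18.015 g/mol = 0.01044 mol
mass O = 0.211 − (0.1002 + 0.01052) = 0.1003 g → mol O = 0.1003 ÷ 15.999 = 0.006270 mol
Divide by the smallest (0.006270 mol): C 1.330, H 1.664, O 1.000
Multiplying each by 3 gives whole numbers: C 3.99, H 4.99, O 3.00
Empirical formula: C4H5O3
Empirical-formula mass = 101.08 g/mol; 202 ÷ 101.08 ≈ 2, so the molecular formula is C8H10O6.

C8H10O6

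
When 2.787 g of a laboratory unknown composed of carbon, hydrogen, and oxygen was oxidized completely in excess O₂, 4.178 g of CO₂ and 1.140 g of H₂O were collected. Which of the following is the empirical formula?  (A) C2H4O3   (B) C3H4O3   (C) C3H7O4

(B) C3H4O3

mol C = 4.178 g CO₂ ÷ 44.009 g/mol = 0.094935 mol
mol H = 2 × 1.140 g H₂O ÷ 18.015 g/mol = 0.12656 mol
mass O = 2.787 − (1.1403 + 0.12757) = 1.5192 g → mol O = 1.5192 ÷ 15.999 = 0.094953 mol
Divide by the smallest (0.094935 mol): C 1.000, H 1.333, O 1.000
Multiplying each by 3 gives whole numbers: C 3.00, H 4.00, O 3.00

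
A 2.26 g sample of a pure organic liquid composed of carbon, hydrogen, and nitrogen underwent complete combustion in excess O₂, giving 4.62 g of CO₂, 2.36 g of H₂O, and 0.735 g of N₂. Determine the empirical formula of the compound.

mol C = 4.62 g CO₂ ÷ 44.009 g/mol = 0.1050 mol
mol H = 2 × 2.36 g H₂O ÷ 18.015 g/mol = 0.2620 mol
mol N = 2 × 0.735 g N₂ ÷ 28.014 g/mol = 0.05247 mol
Divide by the smallest (0.05247 mol): C 2.001, H 4.993, N 1.000

C2H5N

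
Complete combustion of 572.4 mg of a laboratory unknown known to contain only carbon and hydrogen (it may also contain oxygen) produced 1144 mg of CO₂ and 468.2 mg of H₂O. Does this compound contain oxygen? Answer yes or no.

mol C = 1.144 g CO₂ ÷ 44.009 g/mol = 0.025995 mol
mol H = 2 × 0.4682 g H₂O ÷ 18.015 g/mol = 0.051979 mol
C and H account for only 0.36462 g of the 0.5724 g sample; the remaining 0.20778 g must be oxygen.

yes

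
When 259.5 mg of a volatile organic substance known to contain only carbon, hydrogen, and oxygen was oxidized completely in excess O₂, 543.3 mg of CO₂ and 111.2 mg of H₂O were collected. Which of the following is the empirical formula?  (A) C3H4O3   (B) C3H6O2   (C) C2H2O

mol C = 0.5433 g CO₂ ÷ 44.009 g/mol = 0.012345 mol
mol H = 2 × 0.1112 g H₂O ÷ 18.015 g/mol = 0.012345 mol
mass O = 0.2595 − (0.14828 + 0.012444) = 0.098778 g → mol O = 0.098778 ÷ 15.999 = 0.0061740 mol
Divide by the smallest (0.0061740 mol): C 2.000, H 2.000, O 1.000

(C) C2H2O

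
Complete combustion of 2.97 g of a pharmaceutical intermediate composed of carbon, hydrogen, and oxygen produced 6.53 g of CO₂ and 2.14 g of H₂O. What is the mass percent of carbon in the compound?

60.0%

mol C = 6.53 g CO₂ ÷ 44.009 g/mol = 0.1484 mol
mol H = 2 × 2.14 g H₂O ÷ 18.015 g/mol = 0.2376 mol
mass O = 2.97 − (1.782 + 0.2395) = 0.9483 g → mol O = 0.9483 ÷ 15.999 = 0.05928 mol
mass % C = 1.782 g ÷ 2.97 g × 100%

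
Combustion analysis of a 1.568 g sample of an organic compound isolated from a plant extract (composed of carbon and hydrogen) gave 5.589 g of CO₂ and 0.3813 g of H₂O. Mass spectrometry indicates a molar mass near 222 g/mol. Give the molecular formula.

mol C = 5.589 g CO₂ ÷ 44.009 g/mol = 0.12700 mol
mol H = 2 × 0.3813 g H₂O ÷ 18.015 g/mol = 0.042331 mol
Divide by the smallest (0.042331 mol): C 3.000, H 1.000
Empirical formula: C3H
Empirical-formula mass = 37.04 g/mol; 222 ÷ 37.04 ≈ 6, so the molecular formula is C18H6.

C18H6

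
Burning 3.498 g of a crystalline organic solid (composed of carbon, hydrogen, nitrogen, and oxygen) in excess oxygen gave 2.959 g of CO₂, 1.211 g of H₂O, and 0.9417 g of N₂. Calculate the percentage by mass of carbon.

23.09%

mol C = 2.959 g CO₂ ÷ 44.009 g/mol = 0.067236 mol
mol H = 2 × 1.211 g H₂O ÷ 18.015 g/mol = 0.13444 mol
mol N = 2 × 0.9417 g N₂ ÷ 28.014 g/mol = 0.067231 mol
mass O = 3.498 − (0.80757 + 0.13552 + 0.94170) = 1.6132 g → mol O = 1.6132 ÷ 15.999 = 0.10083 mol
mass % C = 0.80757 g ÷ 3.498 g × 100%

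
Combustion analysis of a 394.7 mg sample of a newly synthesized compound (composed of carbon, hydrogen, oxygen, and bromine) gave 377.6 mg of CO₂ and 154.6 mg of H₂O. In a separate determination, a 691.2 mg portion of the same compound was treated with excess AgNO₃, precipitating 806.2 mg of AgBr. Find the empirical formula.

C7H14Br2O4

mol C = 0.3776 g CO₂ ÷ 44.009 g/mol = 0.0085801 mol
mol H = 2 × 0.1546 g H₂O ÷ 18.015 g/mol = 0.017163 mol
From the AgBr data: mol Br per gram of compound = (0.8062 ÷ 187.772) ÷ 0.6912 = 0.0062117 mol/g, so in the 0.3947 g combustion sample mol Br = 0.0024517 mol
mass O = 0.3947 − (0.10306 + 0.017301 + 0.19590) = 0.078440 g → mol O = 0.078440 ÷ 15.999 = 0.0049028 mol
Divide by the smallest (0.0024517 mol): C 3.500, H 7.001, Br 1.000, O 2.000
Multiplying each by 2 gives whole numbers: C 7.00, H 14.00, Br 2.00, O 4.00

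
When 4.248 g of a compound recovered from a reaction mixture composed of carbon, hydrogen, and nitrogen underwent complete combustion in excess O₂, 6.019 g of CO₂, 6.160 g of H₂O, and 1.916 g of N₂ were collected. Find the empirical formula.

CH5N

mol C = 6.019 g CO₂ ÷ 44.009 g/mol = 0.13677 mol
mol H = 2 × 6.160 g H₂O ÷ 18.015 g/mol = 0.68387 mol
mol N = 2 × 1.916 g N₂ ÷ 28.014 g/mol = 0.13679 mol
Divide by the smallest (0.13677 mol): C 1.000, H 5.000, N 1.000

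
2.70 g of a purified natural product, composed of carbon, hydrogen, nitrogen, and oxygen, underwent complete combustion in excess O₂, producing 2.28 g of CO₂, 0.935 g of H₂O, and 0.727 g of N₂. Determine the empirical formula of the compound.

C2H4N2O3

mol C = 2.28 g CO₂ ÷ 44.009 g/mol = 0.05181 mol
mol H = 2 × 0.935 g H₂O ÷ 18.015 g/mol = 0.1038 mol
mol N = 2 × 0.727 g N₂ ÷ 28.014 g/mol = 0.05190 mol
mass O = 2.70 − (0.6223 + 0.1046 + 0.7270) = 1.246 g → mol O = 1.246 ÷ 15.999 = 0.07789 mol
Divide by the smallest (0.05181 mol): C 1.000, H 2.004, N 1.002, O 1.503
Multiplying each by 2 gives whole numbers: C 2.00, H 4.01, N 2.00, O 3.01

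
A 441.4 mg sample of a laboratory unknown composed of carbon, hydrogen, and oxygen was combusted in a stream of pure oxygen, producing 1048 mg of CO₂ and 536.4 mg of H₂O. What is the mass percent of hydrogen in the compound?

13.60%

mol C = 1.048 g CO₂ ÷ 44.009 g/mol = 0.023813 mol
mol H = 2 × 0.5364 g H₂O ÷ 18.015 g/mol = 0.059550 mol
mass O = 0.4414 − (0.28602 + 0.060027) = 0.095352 g → mol O = 0.095352 ÷ 15.999 = 0.0059598 mol
mass % H = 0.060027 g ÷ 0.4414 g × 100%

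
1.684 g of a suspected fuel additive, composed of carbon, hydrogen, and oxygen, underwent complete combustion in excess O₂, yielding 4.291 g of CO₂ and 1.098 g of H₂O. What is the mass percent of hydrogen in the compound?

7.30%

mol C = 4.291 g CO₂ ÷ 44.009 g/mol = 0.097503 mol
mol H = 2 × 1.098 g H₂O ÷ 18.015 g/mol = 0.12190 mol
mass O = 1.684 − (1.1711 + 0.12287) = 0.39002 g → mol O = 0.39002 ÷ 15.999 = 0.024378 mol
mass % H = 0.12287 g ÷ 1.684 g × 100%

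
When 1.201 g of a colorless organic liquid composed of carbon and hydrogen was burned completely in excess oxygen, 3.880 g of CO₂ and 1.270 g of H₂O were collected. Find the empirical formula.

mol C = 3.880 g CO₂ ÷ 44.009 g/mol = 0.088164 mol
mol H = 2 × 1.270 g H₂O ÷ 18.015 g/mol = 0.14099 mol
Divide by the smallest (0.088164 mol): C 1.000, H 1.599
Multiplying each by 5 gives whole numbers: C 5.00, H 8.00

C5H8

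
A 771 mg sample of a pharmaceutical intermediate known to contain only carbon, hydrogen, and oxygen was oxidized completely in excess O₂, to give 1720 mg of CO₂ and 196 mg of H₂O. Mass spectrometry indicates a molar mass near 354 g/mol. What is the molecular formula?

mol C = 1.72 g CO₂ ÷ 44.009 g/mol = 0.03908 mol
mol H = 2 × 0.196 g H₂O ÷ 18.015 g/mol = 0.02176 mol
mass O = 0.771 − (0.4694 + 0.02193) = 0.2796 g → mol O = 0.2796 ÷ 15.999 = 0.01748 mol
Divide by the smallest (0.01748 mol): C 2.236, H 1.245, O 1.000
Multiplying each by 4 gives whole numbers: C 8.94, H 4.98, O 4.00
Empirical formula: C9H5O4
Empirical-formula mass = 177.13 g/mol; 354 ÷ 177.13 ≈ 2, so the molecular formula is C18H10O8.

C18H10O8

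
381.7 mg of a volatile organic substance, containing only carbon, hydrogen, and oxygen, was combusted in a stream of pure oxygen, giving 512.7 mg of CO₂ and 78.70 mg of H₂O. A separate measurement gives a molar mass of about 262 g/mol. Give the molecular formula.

C8H6O10

mol C = 0.5127 g CO₂ ÷ 44.009 g/mol = 0.011650 mol
mol H = 2 × 0.07870 g H₂O ÷ 18.015 g/mol = 0.0087372 mol
mass O = 0.3817 − (0.13993 + 0.0088071) = 0.23297 g → mol O = 0.23297 ÷ 15.999 = 0.014561 mol
Divide by the smallest (0.0087372 mol): C 1.333, H 1.000, O 1.667
Multiplying each by 3 gives whole numbers: C 4.00, H 3.00, O 5.00
Empirical formula: C4H3O5
Empirical-formula mass = 131.06 g/mol; 262 ÷ 131.06 ≈ 2, so the molecular formula is C8H6O10.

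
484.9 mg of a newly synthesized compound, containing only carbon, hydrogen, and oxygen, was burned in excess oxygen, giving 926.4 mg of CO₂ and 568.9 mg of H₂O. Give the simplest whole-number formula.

C2H6O

mol C = 0.9264 g CO₂ ÷ 44.009 g/mol = 0.021050 mol
mol H = 2 × 0.5689 g H₂O ÷ 18.015 g/mol = 0.063158 mol
mass O = 0.4849 − (0.25283 + 0.063664) = 0.16840 g → mol O = 0.16840 ÷ 15.999 = 0.010526 mol
Divide by the smallest (0.010526 mol): C 2.000, H 6.000, O 1.000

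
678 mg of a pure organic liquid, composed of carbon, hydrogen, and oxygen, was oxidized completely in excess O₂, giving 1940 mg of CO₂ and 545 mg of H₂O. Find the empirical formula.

mol C = 1.94 g CO₂ ÷ 44.009 g/mol = 0.04408 mol
mol H = 2 × 0.545 g H₂O ÷ 18.015 g/mol = 0.06051 mol
mass O = 0.678 − (0.5295 + 0.06099) = 0.08754 g → mol O = 0.08754 ÷ 15.999 = 0.005472 mol
Divide by the smallest (0.005472 mol): C 8.056, H 11.058, O 1.000

C8H11O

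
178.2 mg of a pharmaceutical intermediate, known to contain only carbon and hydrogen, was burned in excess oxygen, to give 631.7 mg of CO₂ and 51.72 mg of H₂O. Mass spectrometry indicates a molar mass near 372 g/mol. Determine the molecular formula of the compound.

C30H12

mol C = 0.6317 g CO₂ ÷ 44.009 g/mol = 0.014354 mol
mol H = 2 × 0.05172 g H₂O ÷ 18.015 g/mol = 0.0057419 mol
Divide by the smallest (0.0057419 mol): C 2.500, H 1.000
Multiplying each by 2 gives whole numbers: C 5.00, H 2.00
Empirical formula: C5H2
Empirical-formula mass = 62.07 g/mol; 372 ÷ 62.07 ≈ 6, so the molecular formula is C30H12.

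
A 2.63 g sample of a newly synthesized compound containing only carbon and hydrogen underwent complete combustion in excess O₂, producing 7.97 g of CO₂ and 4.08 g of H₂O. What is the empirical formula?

C2H5

mol C = 7.97 g CO₂ ÷ 44.009 g/mol = 0.1811 mol
mol H = 2 × 4.08 g H₂O ÷ 18.015 g/mol = 0.4530 mol
Divide by the smallest (0.1811 mol): C 1.000, H 2.501
Multiplying each by 2 gives whole numbers: C 2.00, H 5.00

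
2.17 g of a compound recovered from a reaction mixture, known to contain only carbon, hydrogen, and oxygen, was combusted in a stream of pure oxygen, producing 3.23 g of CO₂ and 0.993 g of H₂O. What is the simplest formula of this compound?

C2H3O2

mol C = 3.23 g CO₂ ÷ 44.009 g/mol = 0.07339 mol
mol H = 2 × 0.993 g H₂O ÷ 18.015 g/mol = 0.1102 mol
mass O = 2.17 − (0.8815 + 0.1111) = 1.177 g → mol O = 1.177 ÷ 15.999 = 0.07359 mol
Divide by the smallest (0.07339 mol): C 1.000, H 1.502, O 1.003
Multiplying each by 2 gives whole numbers: C 2.00, H 3.00, O 2.01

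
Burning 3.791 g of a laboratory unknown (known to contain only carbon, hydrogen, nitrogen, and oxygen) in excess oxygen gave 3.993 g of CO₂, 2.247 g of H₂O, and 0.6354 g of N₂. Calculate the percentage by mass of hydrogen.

6.63%

mol C = 3.993 g CO₂ ÷ 44.009 g/mol = 0.090731 mol
mol H = 2 × 2.247 g H₂O ÷ 18.015 g/mol = 0.24946 mol
mol N = 2 × 0.6354 g N₂ ÷ 28.014 g/mol = 0.045363 mol
mass O = 3.791 − (1.0898 + 0.25145 + 0.63540) = 1.8144 g → mol O = 1.8144 ÷ 15.999 = 0.11341 mol
mass % H = 0.25145 g ÷ 3.791 g × 100%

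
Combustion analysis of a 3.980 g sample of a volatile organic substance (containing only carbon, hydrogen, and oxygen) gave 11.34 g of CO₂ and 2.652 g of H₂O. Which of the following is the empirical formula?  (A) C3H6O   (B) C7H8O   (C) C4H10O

mol C = 11.34 g CO₂ ÷ 44.009 g/mol = 0.25767 mol
mol H = 2 × 2.652 g H₂O ÷ 18.015 g/mol = 0.29442 mol
mass O = 3.980 − (3.0949 + 0.29678) = 0.58829 g → mol O = 0.58829 ÷ 15.999 = 0.036771 mol
Divide by the smallest (0.036771 mol): C 7.008, H 8.007, O 1.000

(B) C7H8O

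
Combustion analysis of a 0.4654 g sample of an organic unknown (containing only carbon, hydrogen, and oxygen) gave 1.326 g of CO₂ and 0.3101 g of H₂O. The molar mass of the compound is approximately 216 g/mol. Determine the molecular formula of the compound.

C14H16O2

mol C = 1.326 g CO₂ ÷ 44.009 g/mol = 0.030130 mol
mol H = 2 × 0.3101 g H₂O ÷ 18.015 g/mol = 0.034427 mol
mass O = 0.4654 − (0.36189 + 0.034702) = 0.068804 g → mol O = 0.068804 ÷ 15.999 = 0.0043005 mol
Divide by the smallest (0.0043005 mol): C 7.006, H 8.005, O 1.000
Empirical formula: C7H8O
Empirical-formula mass = 108.14 g/mol; 216 ÷ 108.14 ≈ 2, so the molecular formula is C14H16O2.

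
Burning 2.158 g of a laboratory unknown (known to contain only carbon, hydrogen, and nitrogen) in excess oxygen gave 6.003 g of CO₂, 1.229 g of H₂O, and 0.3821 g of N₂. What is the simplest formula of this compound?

C5H5N

mol C = 6.003 g CO₂ ÷ 44.009 g/mol = 0.13640 mol
mol H = 2 × 1.229 g H₂O ÷ 18.015 g/mol = 0.13644 mol
mol N = 2 × 0.3821 g N₂ ÷ 28.014 g/mol = 0.027279 mol
Divide by the smallest (0.027279 mol): C 5.000, H 5.002, N 1.000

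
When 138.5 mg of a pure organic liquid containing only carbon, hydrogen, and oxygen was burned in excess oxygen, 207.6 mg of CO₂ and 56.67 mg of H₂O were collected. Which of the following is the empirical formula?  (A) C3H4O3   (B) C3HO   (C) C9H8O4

(A) C3H4O3

mol C = 0.2076 g CO₂ ÷ 44.009 g/mol = 0.0047172 mol
mol H = 2 × 0.05667 g H₂O ÷ 18.015 g/mol = 0.0062914 mol
mass O = 0.1385 − (0.056658 + 0.0063418) = 0.075500 g → mol O = 0.075500 ÷ 15.999 = 0.0047190 mol
Divide by the smallest (0.0047172 mol): C 1.000, H 1.334, O 1.000
Multiplying each by 3 gives whole numbers: C 3.00, H 4.00, O 3.00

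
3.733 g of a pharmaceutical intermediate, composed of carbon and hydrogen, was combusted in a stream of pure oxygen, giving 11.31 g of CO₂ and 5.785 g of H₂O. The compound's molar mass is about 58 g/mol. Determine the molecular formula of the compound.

C4H10

mol C = 11.31 g CO₂ ÷ 44.009 g/mol = 0.25699 mol
mol H = 2 × 5.785 g H₂O ÷ 18.015 g/mol = 0.64224 mol
Divide by the smallest (0.25699 mol): C 1.000, H 2.499
Multiplying each by 2 gives whole numbers: C 2.00, H 5.00
Empirical formula: C2H5
Empirical-formula mass = 29.06 g/mol; 58 ÷ 29.06 ≈ 2, so the molecular formula is C4H10.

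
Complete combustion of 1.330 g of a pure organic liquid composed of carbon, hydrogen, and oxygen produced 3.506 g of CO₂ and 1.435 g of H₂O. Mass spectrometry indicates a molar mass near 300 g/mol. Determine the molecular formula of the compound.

mol C = 3.506 g CO₂ ÷ 44.009 g/mol = 0.079666 mol
mol H = 2 × 1.435 g H₂O ÷ 18.015 g/mol = 0.15931 mol
mass O = 1.330 − (0.95686 + 0.16059) = 0.21255 g → mol O = 0.21255 ÷ 15.999 = 0.013285 mol
Divide by the smallest (0.013285 mol): C 5.997, H 11.992, O 1.000
Empirical formula: C6H12O
Empirical-formula mass = 100.16 g/mol; 300 ÷ 100.16 ≈ 3, so the molecular formula is C18H36O3.

C18H36O3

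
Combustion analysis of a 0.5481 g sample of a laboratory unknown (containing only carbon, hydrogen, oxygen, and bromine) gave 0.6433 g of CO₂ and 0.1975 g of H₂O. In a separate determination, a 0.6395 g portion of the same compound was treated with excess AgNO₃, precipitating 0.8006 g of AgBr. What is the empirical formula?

mol C = 0.6433 g CO₂ ÷ 44.009 g/mol = 0.014617 mol
mol H = 2 × 0.1975 g H₂O ÷ 18.015 g/mol = 0.021926 mol
From the AgBr data: mol Br per gram of compound = (0.8006 ÷ 187.772) ÷ 0.6395 = 0.0066672 mol/g, so in the 0.5481 g combustion sample mol Br = 0.0036543 mol
mass O = 0.5481 − (0.17557 + 0.022102 + 0.29199) = 0.058435 g → mol O = 0.058435 ÷ 15.999 = 0.0036524 mol
Divide by the smallest (0.0036524 mol): C 4.002, H 6.003, Br 1.001, O 1.000

C4H6BrO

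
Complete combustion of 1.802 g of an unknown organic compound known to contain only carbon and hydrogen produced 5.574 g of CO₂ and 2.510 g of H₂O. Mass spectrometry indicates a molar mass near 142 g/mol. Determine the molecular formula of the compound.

C10H22

mol C = 5.574 g CO₂ ÷ 44.009 g/mol = 0.12666 mol
mol H = 2 × 2.510 g H₂O ÷ 18.015 g/mol = 0.27866 mol
Divide by the smallest (0.12666 mol): C 1.000, H 2.200
Multiplying each by 5 gives whole numbers: C 5.00, H 11.00
Empirical formula: C5H11
Empirical-formula mass = 71.14 g/mol; 142 ÷ 71.14 ≈ 2, so the molecular formula is C10H22.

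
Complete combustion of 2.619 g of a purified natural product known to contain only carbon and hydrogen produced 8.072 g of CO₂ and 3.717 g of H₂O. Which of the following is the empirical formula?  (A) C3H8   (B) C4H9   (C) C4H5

mol C = 8.072 g CO₂ ÷ 44.009 g/mol = 0.18342 mol
mol H = 2 × 3.717 g H₂O ÷ 18.015 g/mol = 0.41266 mol
Divide by the smallest (0.18342 mol): C 1.000, H 2.250
Multiplying each by 4 gives whole numbers: C 4.00, H 9.00

(B) C4H9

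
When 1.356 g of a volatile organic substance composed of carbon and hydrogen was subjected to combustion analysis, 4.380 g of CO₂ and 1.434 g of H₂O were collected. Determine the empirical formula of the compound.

C5H8

mol C = 4.380 g CO₂ ÷ 44.009 g/mol = 0.099525 mol
mol H = 2 × 1.434 g H₂O ÷ 18.015 g/mol = 0.15920 mol
Divide by the smallest (0.099525 mol): C 1.000, H 1.600
Multiplying each by 5 gives whole numbers: C 5.00, H 8.00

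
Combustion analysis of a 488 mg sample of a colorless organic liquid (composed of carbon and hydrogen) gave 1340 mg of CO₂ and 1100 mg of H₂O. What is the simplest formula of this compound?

CH4

mol C = 1.34 g CO₂ ÷ 44.009 g/mol = 0.03045 mol
mol H = 2 × 1.10 g H₂O ÷ 18.015 g/mol = 0.1221 mol
Divide by the smallest (0.03045 mol): C 1.000, H 4.011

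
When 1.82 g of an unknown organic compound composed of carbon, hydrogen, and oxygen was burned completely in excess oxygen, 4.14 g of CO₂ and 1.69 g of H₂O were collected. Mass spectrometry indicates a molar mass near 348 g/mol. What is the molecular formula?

mol C = 4.14 g CO₂ ÷ 44.009 g/mol = 0.09407 mol
mol H = 2 × 1.69 g H₂O ÷ 18.015 g/mol = 0.1876 mol
mass O = 1.82 − (1.130 + 0.1891) = 0.5010 g → mol O = 0.5010 ÷ 15.999 = 0.03131 mol
Divide by the smallest (0.03131 mol): C 3.004, H 5.992, O 1.000
Empirical formula: C3H6O
Empirical-formula mass = 58.08 g/mol; 348 ÷ 58.08 ≈ 6, so the molecular formula is C18H36O6.

C18H36O6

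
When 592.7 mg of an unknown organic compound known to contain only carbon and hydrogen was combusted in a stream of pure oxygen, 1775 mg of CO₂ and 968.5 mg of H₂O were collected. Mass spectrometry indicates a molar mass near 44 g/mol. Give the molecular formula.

mol C = 1.775 g CO₂ ÷ 44.009 g/mol = 0.040333 mol
mol H = 2 × 0.9685 g H₂O ÷ 18.015 g/mol = 0.10752 mol
Divide by the smallest (0.040333 mol): C 1.000, H 2.666
Multiplying each by 3 gives whole numbers: C 3.00, H 8.00
Empirical formula: C3H8
Empirical-formula mass = 44.10 g/mol; 44 ÷ 44.10 ≈ 1, so the molecular formula is C3H8.

C3H8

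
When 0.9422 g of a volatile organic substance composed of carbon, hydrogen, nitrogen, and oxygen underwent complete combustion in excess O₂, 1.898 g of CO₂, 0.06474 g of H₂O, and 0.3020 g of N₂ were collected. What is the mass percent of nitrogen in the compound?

mol C = 1.898 g CO₂ ÷ 44.009 g/mol = 0.043128 mol
mol H = 2 × 0.06474 g H₂O ÷ 18.015 g/mol = 0.0071873 mol
mol N = 2 × 0.3020 g N₂ ÷ 28.014 g/mol = 0.021561 mol
mass O = 0.9422 − (0.51800 + 0.0072448 + 0.30200) = 0.11495 g → mol O = 0.11495 ÷ 15.999 = 0.0071848 mol
mass % N = 0.30200 g ÷ 0.9422 g × 100%

32.05%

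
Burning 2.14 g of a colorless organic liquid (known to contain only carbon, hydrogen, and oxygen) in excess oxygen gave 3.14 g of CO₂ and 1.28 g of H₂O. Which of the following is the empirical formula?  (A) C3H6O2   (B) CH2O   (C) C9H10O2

(B) CH2O

mol C = 3.14 g CO₂ ÷ 44.009 g/mol = 0.07135 mol
mol H = 2 × 1.28 g H₂O ÷ 18.015 g/mol = 0.1421 mol
mass O = 2.14 − (0.8570 + 0.1432) = 1.140 g → mol O = 1.140 ÷ 15.999 = 0.07124 mol
Divide by the smallest (0.07124 mol): C 1.002, H 1.995, O 1.000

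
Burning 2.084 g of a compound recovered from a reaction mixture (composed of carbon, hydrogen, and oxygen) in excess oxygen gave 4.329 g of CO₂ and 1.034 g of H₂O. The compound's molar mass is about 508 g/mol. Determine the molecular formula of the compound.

mol C = 4.329 g CO₂ ÷ 44.009 g/mol = 0.098366 mol
mol H = 2 × 1.034 g H₂O ÷ 18.015 g/mol = 0.11479 mol
mass O = 2.084 − (1.1815 + 0.11571) = 0.78681 g → mol O = 0.78681 ÷ 15.999 = 0.049179 mol
Divide by the smallest (0.049179 mol): C 2.000, H 2.334, O 1.000
Multiplying each by 3 gives whole numbers: C 6.00, H 7.00, O 3.00
Empirical formula: C6H7O3
Empirical-formula mass = 127.12 g/mol; 508 ÷ 127.12 ≈ 4, so the molecular formula is C24H28O12.

C24H28O12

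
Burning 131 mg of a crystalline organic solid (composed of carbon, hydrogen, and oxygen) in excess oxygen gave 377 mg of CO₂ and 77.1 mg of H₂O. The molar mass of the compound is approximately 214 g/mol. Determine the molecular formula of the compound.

C14H14O2

mol C = 0.377 g CO₂ ÷ 44.009 g/mol = 0.008566 mol
mol H = 2 × 0.0771 g H₂O ÷ 18.015 g/mol = 0.008560 mol
mass O = 0.131 − (0.1029 + 0.008628) = 0.01948 g → mol O = 0.01948 ÷ 15.999 = 0.001218 mol
Divide by the smallest (0.001218 mol): C 7.035, H 7.030, O 1.000
Empirical formula: C7H7O
Empirical-formula mass = 107.13 g/mol; 214 ÷ 107.13 ≈ 2, so the molecular formula is C14H14O2.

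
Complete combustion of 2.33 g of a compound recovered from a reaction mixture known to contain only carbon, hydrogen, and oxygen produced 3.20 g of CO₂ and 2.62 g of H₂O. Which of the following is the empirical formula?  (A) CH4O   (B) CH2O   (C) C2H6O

mol C = 3.20 g CO₂ ÷ 44.009 g/mol = 0.07271 mol
mol H = 2 × 2.62 g H₂O ÷ 18.015 g/mol = 0.2909 mol
mass O = 2.33 − (0.8733 + 0.2932) = 1.163 g → mol O = 1.163 ÷ 15.999 = 0.07272 mol
Divide by the smallest (0.07271 mol): C 1.000, H 4.000, O 1.000

(A) CH4O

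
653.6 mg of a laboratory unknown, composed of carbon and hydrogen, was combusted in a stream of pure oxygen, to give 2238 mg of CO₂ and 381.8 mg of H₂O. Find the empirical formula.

mol C = 2.238 g CO₂ ÷ 44.009 g/mol = 0.050853 mol
mol H = 2 × 0.3818 g H₂O ÷ 18.015 g/mol = 0.042387 mol
Divide by the smallest (0.042387 mol): C 1.200, H 1.000
Multiplying each by 5 gives whole numbers: C 6.00, H 5.00

C6H5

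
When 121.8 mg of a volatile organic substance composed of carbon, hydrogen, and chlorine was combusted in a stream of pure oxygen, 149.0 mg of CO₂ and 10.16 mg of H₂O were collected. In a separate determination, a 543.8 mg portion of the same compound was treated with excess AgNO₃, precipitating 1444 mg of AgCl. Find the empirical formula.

C3HCl2

mol C = 0.1490 g CO₂ ÷ 44.009 g/mol = 0.0033857 mol
mol H = 2 × 0.01016 g H₂O ÷ 18.015 g/mol = 0.0011279 mol
From the AgCl data: mol Cl per gram of compound = (1.444 ÷ 143.318) ÷ 0.5438 = 0.018528 mol/g, so in the 0.1218 g combustion sample mol Cl = 0.0022567 mol
Divide by the smallest (0.0011279 mol): C 3.002, H 1.000, Cl 2.001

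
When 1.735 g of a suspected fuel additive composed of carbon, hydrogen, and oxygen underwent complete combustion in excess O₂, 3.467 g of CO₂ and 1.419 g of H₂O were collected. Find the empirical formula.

C2H4O

mol C = 3.467 g CO₂ ÷ 44.009 g/mol = 0.078779 mol
mol H = 2 × 1.419 g H₂O ÷ 18.015 g/mol = 0.15754 mol
mass O = 1.735 − (0.94622 + 0.15880) = 0.62999 g → mol O = 0.62999 ÷ 15.999 = 0.039377 mol
Divide by the smallest (0.039377 mol): C 2.001, H 4.001, O 1.000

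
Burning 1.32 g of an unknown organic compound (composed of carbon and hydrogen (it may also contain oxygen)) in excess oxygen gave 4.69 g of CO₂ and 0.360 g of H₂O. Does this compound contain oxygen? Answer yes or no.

mol C = 4.69 g CO₂ ÷ 44.009 g/mol = 0.1066 mol
mol H = 2 × 0.360 g H₂O ÷ 18.015 g/mol = 0.03997 mol
C and H together account for 1.320 g — essentially the entire 1.32 g sample — so the compound contains no oxygen.

no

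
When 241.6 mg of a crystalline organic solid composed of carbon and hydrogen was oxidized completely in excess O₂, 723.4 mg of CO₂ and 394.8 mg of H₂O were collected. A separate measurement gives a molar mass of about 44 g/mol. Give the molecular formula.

mol C = 0.7234 g CO₂ ÷ 44.009 g/mol = 0.016438 mol
mol H = 2 × 0.3948 g H₂O ÷ 18.015 g/mol = 0.043830 mol
Divide by the smallest (0.016438 mol): C 1.000, H 2.666
Multiplying each by 3 gives whole numbers: C 3.00, H 8.00
Empirical formula: C3H8
Empirical-formula mass = 44.10 g/mol; 44 ÷ 44.10 ≈ 1, so the molecular formula is C3H8.

C3H8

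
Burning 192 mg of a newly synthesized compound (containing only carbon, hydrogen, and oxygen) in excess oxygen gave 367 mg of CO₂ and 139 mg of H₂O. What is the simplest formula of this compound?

mol C = 0.367 g CO₂ ÷ 44.009 g/mol = 0.008339 mol
mol H = 2 × 0.139 g H₂O ÷ 18.015 g/mol = 0.01543 mol
mass O = 0.192 − (0.1002 + 0.01556) = 0.07628 g → mol O = 0.07628 ÷ 15.999 = 0.004768 mol
Divide by the smallest (0.004768 mol): C 1.749, H 3.237, O 1.000
Multiplying each by 4 gives whole numbers: C 7.00, H 12.95, O 4.00

C7H13O4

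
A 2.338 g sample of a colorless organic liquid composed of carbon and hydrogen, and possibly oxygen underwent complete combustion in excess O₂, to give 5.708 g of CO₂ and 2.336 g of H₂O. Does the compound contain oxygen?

mol C = 5.708 g CO₂ ÷ 44.009 g/mol = 0.12970 mol
mol H = 2 × 2.336 g H₂O ÷ 18.015 g/mol = 0.25934 mol
C and H account for only 1.8192 g of the 2.338 g sample; the remaining 0.51875 g must be oxygen.

yes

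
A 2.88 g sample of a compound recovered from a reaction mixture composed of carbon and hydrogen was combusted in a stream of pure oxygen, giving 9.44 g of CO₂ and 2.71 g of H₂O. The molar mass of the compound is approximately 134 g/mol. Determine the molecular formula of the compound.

mol C = 9.44 g CO₂ ÷ 44.009 g/mol = 0.2145 mol
mol H = 2 × 2.71 g H₂O ÷ 18.015 g/mol = 0.3009 mol
Divide by the smallest (0.2145 mol): C 1.000, H 1.403
Multiplying each by 5 gives whole numbers: C 5.00, H 7.01
Empirical formula: C5H7
Empirical-formula mass = 67.11 g/mol; 134 ÷ 67.11 ≈ 2, so the molecular formula is C10H14.

C10H14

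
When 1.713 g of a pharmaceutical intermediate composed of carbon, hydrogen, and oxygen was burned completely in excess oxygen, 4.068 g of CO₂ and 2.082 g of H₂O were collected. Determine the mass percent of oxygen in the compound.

mol C = 4.068 g CO₂ ÷ 44.009 g/mol = 0.092436 mol
mol H = 2 × 2.082 g H₂O ÷ 18.015 g/mol = 0.23114 mol
mass O = 1.713 − (1.1102 + 0.23299) = 0.36977 g → mol O = 0.36977 ÷ 15.999 = 0.023112 mol
mass % O = 0.36977 g ÷ 1.713 g × 100%

21.59%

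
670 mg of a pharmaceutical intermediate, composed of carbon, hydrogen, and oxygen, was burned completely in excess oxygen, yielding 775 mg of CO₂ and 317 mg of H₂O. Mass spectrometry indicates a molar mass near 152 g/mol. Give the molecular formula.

C4H8O6

mol C = 0.775 g CO₂ ÷ 44.009 g/mol = 0.01761 mol
mol H = 2 × 0.317 g H₂O ÷ 18.015 g/mol = 0.03519 mol
mass O = 0.670 − (0.2115 + 0.03547) = 0.4230 g → mol O = 0.4230 ÷ 15.999 = 0.02644 mol
Divide by the smallest (0.01761 mol): C 1.000, H 1.998, O 1.501
Multiplying each by 2 gives whole numbers: C 2.00, H 4.00, O 3.00
Empirical formula: C2H4O3
Empirical-formula mass = 76.05 g/mol; 152 ÷ 76.05 ≈ 2, so the molecular formula is C4H8O6.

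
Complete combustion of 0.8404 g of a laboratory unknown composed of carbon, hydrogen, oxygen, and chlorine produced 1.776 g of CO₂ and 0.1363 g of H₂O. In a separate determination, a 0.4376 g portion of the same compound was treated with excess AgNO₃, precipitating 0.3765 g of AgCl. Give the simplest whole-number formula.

mol C = 1.776 g CO₂ ÷ 44.009 g/mol = 0.040355 mol
mol H = 2 × 0.1363 g H₂O ÷ 18.015 g/mol = 0.015132 mol
From the AgCl data: mol Cl per gram of compound = (0.3765 ÷ 143.318) ÷ 0.4376 = 0.0060033 mol/g, so in the 0.8404 g combustion sample mol Cl = 0.0050451 mol
mass O = 0.8404 − (0.48471 + 0.015253 + 0.17885) = 0.16159 g → mol O = 0.16159 ÷ 15.999 = 0.010100 mol
Divide by the smallest (0.0050451 mol): C 7.999, H 2.999, Cl 1.000, O 2.002

C8H3ClO2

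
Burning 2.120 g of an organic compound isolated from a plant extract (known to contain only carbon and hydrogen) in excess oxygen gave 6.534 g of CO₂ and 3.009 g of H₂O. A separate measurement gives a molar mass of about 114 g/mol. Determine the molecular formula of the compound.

C8H18

mol C = 6.534 g CO₂ ÷ 44.009 g/mol = 0.14847 mol
mol H = 2 × 3.009 g H₂O ÷ 18.015 g/mol = 0.33405 mol
Divide by the smallest (0.14847 mol): C 1.000, H 2.250
Multiplying each by 4 gives whole numbers: C 4.00, H 9.00
Empirical formula: C4H9
Empirical-formula mass = 57.12 g/mol; 114 ÷ 57.12 ≈ 2, so the molecular formula is C8H18.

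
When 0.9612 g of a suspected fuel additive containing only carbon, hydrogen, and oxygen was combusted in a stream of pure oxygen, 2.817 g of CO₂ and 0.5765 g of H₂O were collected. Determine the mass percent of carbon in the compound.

mol C = 2.817 g CO₂ ÷ 44.009 g/mol = 0.064010 mol
mol H = 2 × 0.5765 g H₂O ÷ 18.015 g/mol = 0.064002 mol
mass O = 0.9612 − (0.76882 + 0.064514) = 0.12787 g → mol O = 0.12787 ÷ 15.999 = 0.0079921 mol
mass % C = 0.76882 g ÷ 0.9612 g × 100%

79.99%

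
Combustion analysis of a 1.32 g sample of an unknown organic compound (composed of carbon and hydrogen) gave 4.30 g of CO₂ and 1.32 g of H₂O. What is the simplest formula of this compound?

C2H3

mol C = 4.30 g CO₂ ÷ 44.009 g/mol = 0.09771 mol
mol H = 2 × 1.32 g H₂O ÷ 18.015 g/mol = 0.1465 mol
Divide by the smallest (0.09771 mol): C 1.000, H 1.500
Multiplying each by 2 gives whole numbers: C 2.00, H 3.00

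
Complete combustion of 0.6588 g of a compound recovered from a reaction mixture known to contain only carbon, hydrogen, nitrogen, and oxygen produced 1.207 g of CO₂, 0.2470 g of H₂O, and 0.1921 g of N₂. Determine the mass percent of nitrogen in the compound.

29.16%

mol C = 1.207 g CO₂ ÷ 44.009 g/mol = 0.027426 mol
mol H = 2 × 0.2470 g H₂O ÷ 18.015 g/mol = 0.027422 mol
mol N = 2 × 0.1921 g N₂ ÷ 28.014 g/mol = 0.013715 mol
mass O = 0.6588 − (0.32942 + 0.027641 + 0.19210) = 0.10964 g → mol O = 0.10964 ÷ 15.999 = 0.0068531 mol
mass % N = 0.19210 g ÷ 0.6588 g × 100%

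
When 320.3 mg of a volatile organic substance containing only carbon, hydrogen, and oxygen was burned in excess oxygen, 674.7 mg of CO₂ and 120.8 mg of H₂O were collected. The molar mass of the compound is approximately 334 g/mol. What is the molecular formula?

C16H14O8

mol C = 0.6747 g CO₂ ÷ 44.009 g/mol = 0.015331 mol
mol H = 2 × 0.1208 g H₂O ÷ 18.015 g/mol = 0.013411 mol
mass O = 0.3203 − (0.18414 + 0.013518) = 0.12264 g → mol O = 0.12264 ÷ 15.999 = 0.0076656 mol
Divide by the smallest (0.0076656 mol): C 2.000, H 1.750, O 1.000
Multiplying each by 4 gives whole numbers: C 8.00, H 7.00, O 4.00
Empirical formula: C8H7O4
Empirical-formula mass = 167.14 g/mol; 334 ÷ 167.14 ≈ 2, so the molecular formula is C16H14O8.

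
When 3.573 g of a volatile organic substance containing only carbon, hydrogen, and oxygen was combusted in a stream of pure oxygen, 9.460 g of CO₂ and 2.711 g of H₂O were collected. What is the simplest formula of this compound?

C5H7O

mol C = 9.460 g CO₂ ÷ 44.009 g/mol = 0.21496 mol
mol H = 2 × 2.711 g H₂O ÷ 18.015 g/mol = 0.30097 mol
mass O = 3.573 − (2.5818 + 0.30338) = 0.68778 g → mol O = 0.68778 ÷ 15.999 = 0.042989 mol
Divide by the smallest (0.042989 mol): C 5.000, H 7.001, O 1.000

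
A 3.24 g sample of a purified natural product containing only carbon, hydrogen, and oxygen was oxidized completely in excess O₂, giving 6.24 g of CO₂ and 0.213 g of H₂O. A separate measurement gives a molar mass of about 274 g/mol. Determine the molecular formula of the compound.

mol C = 6.24 g CO₂ ÷ 44.009 g/mol = 0.1418 mol
mol H = 2 × 0.213 g H₂O ÷ 18.015 g/mol = 0.02365 mol
mass O = 3.24 − (1.703 + 0.02384) = 1.513 g → mol O = 1.513 ÷ 15.999 = 0.09458 mol
Divide by the smallest (0.02365 mol): C 5.996, H 1.000, O 4.000
Empirical formula: C6HO4
Empirical-formula mass = 137.07 g/mol; 274 ÷ 137.07 ≈ 2, so the molecular formula is C12H2O8.

C12H2O8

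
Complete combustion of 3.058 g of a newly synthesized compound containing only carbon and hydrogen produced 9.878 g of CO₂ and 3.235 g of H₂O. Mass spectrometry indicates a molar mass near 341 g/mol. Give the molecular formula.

mol C = 9.878 g CO₂ ÷ 44.009 g/mol = 0.22445 mol
mol H = 2 × 3.235 g H₂O ÷ 18.015 g/mol = 0.35915 mol
Divide by the smallest (0.22445 mol): C 1.000, H 1.600
Multiplying each by 5 gives whole numbers: C 5.00, H 8.00
Empirical formula: C5H8
Empirical-formula mass = 68.12 g/mol; 341 ÷ 68.12 ≈ 5, so the molecular formula is C25H40.

C25H40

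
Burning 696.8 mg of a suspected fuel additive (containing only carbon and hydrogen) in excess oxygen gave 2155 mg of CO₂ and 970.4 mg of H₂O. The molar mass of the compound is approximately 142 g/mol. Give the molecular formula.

mol C = 2.155 g CO₂ ÷ 44.009 g/mol = 0.048967 mol
mol H = 2 × 0.9704 g H₂O ÷ 18.015 g/mol = 0.10773 mol
Divide by the smallest (0.048967 mol): C 1.000, H 2.200
Multiplying each by 5 gives whole numbers: C 5.00, H 11.00
Empirical formula: C5H11
Empirical-formula mass = 71.14 g/mol; 142 ÷ 71.14 ≈ 2, so the molecular formula is C10H22.

C10H22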